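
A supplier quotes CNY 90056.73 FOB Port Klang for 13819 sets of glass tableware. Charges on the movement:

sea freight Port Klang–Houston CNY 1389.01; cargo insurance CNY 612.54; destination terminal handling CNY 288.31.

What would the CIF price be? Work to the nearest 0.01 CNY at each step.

Not relevant to the conversion: destination terminal — on the buyer under both terms; not part of either seller's price.
From FOB to CIF, the seller additionally bears: freight, insurance.
CIF price = 90056.73 + 1389.01 + 612.54 = 92058.28

CIF price: CNY 92058.28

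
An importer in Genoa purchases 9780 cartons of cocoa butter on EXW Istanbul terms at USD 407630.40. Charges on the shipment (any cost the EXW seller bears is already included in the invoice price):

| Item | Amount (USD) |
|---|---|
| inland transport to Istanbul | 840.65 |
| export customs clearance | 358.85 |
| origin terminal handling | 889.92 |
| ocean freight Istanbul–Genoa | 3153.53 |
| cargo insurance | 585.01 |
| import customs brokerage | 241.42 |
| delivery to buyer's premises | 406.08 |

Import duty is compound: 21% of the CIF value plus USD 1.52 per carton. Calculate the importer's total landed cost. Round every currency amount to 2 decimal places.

EXW: the seller makes goods available at their premises; the buyer bears all onward costs.
CIF value = EXW price + inland to port + export clearance + origin terminal + freight + insurance = 407630.40 + 840.65 + 358.85 + 889.92 + 3153.53 + 585.01 = 413458.36
Ad valorem component: 413458.36 × 21% = 86826.26
Specific component: 9780 × 1.52 = 14865.60
Import duty = 86826.26 + 14865.60 = 101691.86
Buyer bears: inland to port 840.65 + export clearance 358.85 + origin terminal 889.92 + freight 3153.53 + insurance 585.01 + brokerage 241.42 + delivery 406.08 + duty 101691.86 = 108167.32
Landed cost = invoice 407630.40 + 108167.32 = 515797.72

Total landed cost: USD 515797.72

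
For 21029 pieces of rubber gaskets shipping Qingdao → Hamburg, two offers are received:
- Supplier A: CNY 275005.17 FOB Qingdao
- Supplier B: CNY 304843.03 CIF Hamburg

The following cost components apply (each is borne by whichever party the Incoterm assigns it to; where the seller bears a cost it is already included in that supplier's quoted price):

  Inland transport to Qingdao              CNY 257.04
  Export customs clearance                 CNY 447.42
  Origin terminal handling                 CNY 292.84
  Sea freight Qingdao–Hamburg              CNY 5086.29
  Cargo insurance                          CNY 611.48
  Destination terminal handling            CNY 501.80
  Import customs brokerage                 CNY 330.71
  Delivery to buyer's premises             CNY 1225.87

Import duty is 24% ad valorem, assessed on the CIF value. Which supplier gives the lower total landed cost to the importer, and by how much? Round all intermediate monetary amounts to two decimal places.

Supplier A (FOB):
CIF value = FOB price + freight + insurance = 275005.17 + 5086.29 + 611.48 = 280702.94
Import duty = 280702.94 × 24% = 67368.71
Buyer bears (A): 5086.29 + 611.48 + 501.80 + 330.71 + 1225.87 = 7756.15
Landed cost (A) = invoice 275005.17 + 7756.15 + duty 67368.71 = 350130.03
Supplier B (CIF):
The CIF price already equals the CIF value: 304843.03
Import duty = 304843.03 × 24% = 73162.33
Buyer bears (B): 501.80 + 330.71 + 1225.87 = 2058.38
Landed cost (B) = invoice 304843.03 + 2058.38 + duty 73162.33 = 380063.74
Difference = |350130.03 − 380063.74| = 29933.71

Supplier A is cheaper by CNY 29933.71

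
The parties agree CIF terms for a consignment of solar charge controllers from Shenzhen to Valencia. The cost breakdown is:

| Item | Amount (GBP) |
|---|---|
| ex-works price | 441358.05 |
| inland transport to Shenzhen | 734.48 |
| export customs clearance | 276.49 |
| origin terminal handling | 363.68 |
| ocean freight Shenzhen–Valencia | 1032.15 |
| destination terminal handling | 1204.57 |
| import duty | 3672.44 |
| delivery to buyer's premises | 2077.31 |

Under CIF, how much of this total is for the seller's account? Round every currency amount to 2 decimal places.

CIF: the seller pays costs through ocean freight and marine insurance to the destination port.
Seller's account: goods 441358.05 + inland to port 734.48 + export clearance 276.49 + origin terminal 363.68 + freight 1032.15 = 443764.85
Buyer's account: destination terminal 1204.57 + duty 3672.44 + delivery 2077.31 = 6954.32

Seller's account: GBP 443764.85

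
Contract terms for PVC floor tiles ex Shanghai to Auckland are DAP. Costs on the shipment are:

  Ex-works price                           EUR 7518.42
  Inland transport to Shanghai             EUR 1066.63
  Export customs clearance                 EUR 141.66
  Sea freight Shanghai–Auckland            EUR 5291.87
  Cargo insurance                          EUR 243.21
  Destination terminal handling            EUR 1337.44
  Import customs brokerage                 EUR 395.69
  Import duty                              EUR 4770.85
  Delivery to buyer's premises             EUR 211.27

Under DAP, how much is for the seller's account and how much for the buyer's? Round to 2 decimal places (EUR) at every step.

Seller: EUR 15810.50; buyer: EUR 5166.54

DAP: the seller bears all costs to the named destination except import duty and clearance.
Seller's account: goods 7518.42 + inland to port 1066.63 + export clearance 141.66 + freight 5291.87 + insurance 243.21 + destination terminal 1337.44 + delivery 211.27 = 15810.50
Buyer's account: brokerage 395.69 + duty 4770.85 = 5166.54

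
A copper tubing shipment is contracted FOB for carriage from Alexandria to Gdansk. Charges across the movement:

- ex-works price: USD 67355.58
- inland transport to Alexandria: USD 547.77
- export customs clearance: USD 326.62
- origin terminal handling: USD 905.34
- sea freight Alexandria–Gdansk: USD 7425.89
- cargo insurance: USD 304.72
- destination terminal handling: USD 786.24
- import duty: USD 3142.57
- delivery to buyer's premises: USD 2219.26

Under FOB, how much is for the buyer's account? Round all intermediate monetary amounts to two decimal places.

Buyer's account: USD 13878.68

FOB: the seller bears costs until goods are on board at the origin port; the buyer bears freight, insurance and all costs thereafter.
Seller's account: goods 67355.58 + inland to port 547.77 + export clearance 326.62 + origin terminal 905.34 = 69135.31
Buyer's account: freight 7425.89 + insurance 304.72 + destination terminal 786.24 + duty 3142.57 + delivery 2219.26 = 13878.68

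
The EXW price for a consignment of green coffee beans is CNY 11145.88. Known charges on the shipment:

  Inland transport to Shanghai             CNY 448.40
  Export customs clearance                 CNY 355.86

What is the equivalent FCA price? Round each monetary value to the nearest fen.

FCA price: CNY 11950.14

From EXW to FCA, the seller additionally bears: inland to port, export clearance.
FCA price = 11145.88 + 448.40 + 355.86 = 11950.14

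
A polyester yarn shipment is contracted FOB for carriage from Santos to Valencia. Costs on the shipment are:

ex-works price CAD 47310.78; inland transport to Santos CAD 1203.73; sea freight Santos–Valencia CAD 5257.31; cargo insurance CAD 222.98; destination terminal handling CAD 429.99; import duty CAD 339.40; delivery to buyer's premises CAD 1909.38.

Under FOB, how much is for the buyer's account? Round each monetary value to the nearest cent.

Buyer's account: CAD 8159.06

FOB: the seller bears costs until goods are on board at the origin port; the buyer bears freight, insurance and all costs thereafter.
Seller's account: goods 47310.78 + inland to port 1203.73 = 48514.51
Buyer's account: freight 5257.31 + insurance 222.98 + destination terminal 429.99 + duty 339.40 + delivery 1909.38 = 8159.06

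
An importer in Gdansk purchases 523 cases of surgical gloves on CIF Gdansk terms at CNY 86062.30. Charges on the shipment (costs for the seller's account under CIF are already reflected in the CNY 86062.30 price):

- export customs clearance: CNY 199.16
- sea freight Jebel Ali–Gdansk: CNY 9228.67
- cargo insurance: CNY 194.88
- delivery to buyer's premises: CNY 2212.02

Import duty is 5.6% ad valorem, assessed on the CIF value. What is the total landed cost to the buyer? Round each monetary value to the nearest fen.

CIF: the seller pays costs through ocean freight and marine insurance to the destination port.
Already in the invoice (seller's account under CIF): export clearance, freight, insurance — exclude.
The CIF price already equals the CIF value: 86062.30
Import duty = 86062.30 × 5.6% = 4819.49
Buyer bears: delivery 2212.02 + duty 4819.49 = 7031.51
Landed cost = invoice 86062.30 + 7031.51 = 93093.81

Total landed cost: CNY 93093.81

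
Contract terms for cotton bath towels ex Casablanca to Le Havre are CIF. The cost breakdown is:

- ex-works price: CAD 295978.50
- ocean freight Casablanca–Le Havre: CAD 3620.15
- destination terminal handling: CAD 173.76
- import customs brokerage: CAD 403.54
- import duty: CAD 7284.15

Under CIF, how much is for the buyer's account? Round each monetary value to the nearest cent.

CIF: the seller pays costs through ocean freight and marine insurance to the destination port.
Seller's account: goods 295978.50 + freight 3620.15 = 299598.65
Buyer's account: destination terminal 173.76 + brokerage 403.54 + duty 7284.15 = 7861.45

Buyer's account: CAD 7861.45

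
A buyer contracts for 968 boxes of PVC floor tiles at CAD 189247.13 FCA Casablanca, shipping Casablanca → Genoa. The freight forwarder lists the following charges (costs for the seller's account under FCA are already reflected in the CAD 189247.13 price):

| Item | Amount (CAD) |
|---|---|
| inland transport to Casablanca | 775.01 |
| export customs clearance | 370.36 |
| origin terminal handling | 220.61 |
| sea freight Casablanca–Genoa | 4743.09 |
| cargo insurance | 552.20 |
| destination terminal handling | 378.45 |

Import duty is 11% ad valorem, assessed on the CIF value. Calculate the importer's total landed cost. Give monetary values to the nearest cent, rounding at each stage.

Total landed cost: CAD 216565.41

FCA: the seller delivers export-cleared goods to the carrier; the buyer bears costs from that point.
Already in the invoice (seller's account under FCA): inland to port, export clearance — exclude.
CIF value = FCA price + origin terminal + freight + insurance = 189247.13 + 220.61 + 4743.09 + 552.20 = 194763.03
Import duty = 194763.03 × 11% = 21423.93
Buyer bears: origin terminal 220.61 + freight 4743.09 + insurance 552.20 + destination terminal 378.45 + duty 21423.93 = 27318.28
Landed cost = invoice 189247.13 + 27318.28 = 216565.41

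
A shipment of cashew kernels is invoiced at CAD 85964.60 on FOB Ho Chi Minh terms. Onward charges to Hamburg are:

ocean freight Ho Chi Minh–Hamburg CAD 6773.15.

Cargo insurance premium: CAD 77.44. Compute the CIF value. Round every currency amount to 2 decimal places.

CIF = FOB price + freight + insurance
CIF = 85964.60 + 6773.15 + 77.44 = 92815.19

CIF value: CAD 92815.19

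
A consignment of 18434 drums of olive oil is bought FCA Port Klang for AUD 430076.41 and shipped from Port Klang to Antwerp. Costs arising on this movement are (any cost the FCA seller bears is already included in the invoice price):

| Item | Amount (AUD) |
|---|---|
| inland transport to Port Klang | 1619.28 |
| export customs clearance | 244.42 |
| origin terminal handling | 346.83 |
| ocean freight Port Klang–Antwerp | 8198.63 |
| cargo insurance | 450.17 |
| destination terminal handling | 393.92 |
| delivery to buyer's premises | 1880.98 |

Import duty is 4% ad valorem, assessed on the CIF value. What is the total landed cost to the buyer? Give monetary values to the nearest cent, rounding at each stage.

Total landed cost: AUD 458909.82

FCA: the seller delivers export-cleared goods to the carrier; the buyer bears costs from that point.
Already in the invoice (seller's account under FCA): inland to port, export clearance — exclude.
CIF value = FCA price + origin terminal + freight + insurance = 430076.41 + 346.83 + 8198.63 + 450.17 = 439072.04
Import duty = 439072.04 × 4% = 17562.88
Buyer bears: origin terminal 346.83 + freight 8198.63 + insurance 450.17 + destination terminal 393.92 + delivery 1880.98 + duty 17562.88 = 28833.41
Landed cost = invoice 430076.41 + 28833.41 = 458909.82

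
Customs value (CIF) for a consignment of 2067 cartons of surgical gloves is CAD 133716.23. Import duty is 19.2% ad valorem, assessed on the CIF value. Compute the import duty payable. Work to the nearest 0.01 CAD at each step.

Import duty: CAD 25673.52

Import duty = 133716.23 × 19.2% = 25673.52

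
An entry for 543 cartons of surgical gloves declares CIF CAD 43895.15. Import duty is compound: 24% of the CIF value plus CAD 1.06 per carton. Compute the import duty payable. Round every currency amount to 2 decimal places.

Import duty: CAD 11110.42

Ad valorem component: 43895.15 × 24% = 10534.84
Specific component: 543 × 1.06 = 575.58
Import duty = 10534.84 + 575.58 = 11110.42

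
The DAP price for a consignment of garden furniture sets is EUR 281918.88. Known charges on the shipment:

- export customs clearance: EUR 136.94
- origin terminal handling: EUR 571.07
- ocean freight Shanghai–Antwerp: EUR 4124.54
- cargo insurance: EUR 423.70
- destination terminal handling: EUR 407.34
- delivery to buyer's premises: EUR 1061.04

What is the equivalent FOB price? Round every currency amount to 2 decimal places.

Not relevant to the conversion: origin terminal, export clearance — on the seller under both DAP and FOB; already in the DAP price and stays in the FOB price.
From DAP to FOB, the seller no longer bears: freight, insurance, destination terminal, delivery.
FOB price = 281918.88 − 4124.54 − 423.70 − 407.34 − 1061.04 = 275902.26

FOB price: EUR 275902.26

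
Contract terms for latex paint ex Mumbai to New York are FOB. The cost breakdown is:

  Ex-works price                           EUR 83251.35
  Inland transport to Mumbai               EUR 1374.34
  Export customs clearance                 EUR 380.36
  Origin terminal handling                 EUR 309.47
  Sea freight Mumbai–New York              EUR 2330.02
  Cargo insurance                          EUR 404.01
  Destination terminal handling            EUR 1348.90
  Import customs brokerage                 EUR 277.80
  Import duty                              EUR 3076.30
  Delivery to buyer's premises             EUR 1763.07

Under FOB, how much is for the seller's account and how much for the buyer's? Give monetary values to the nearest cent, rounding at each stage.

FOB: the seller bears costs until goods are on board at the origin port; the buyer bears freight, insurance and all costs thereafter.
Seller's account: goods 83251.35 + inland to port 1374.34 + export clearance 380.36 + origin terminal 309.47 = 85315.52
Buyer's account: freight 2330.02 + insurance 404.01 + destination terminal 1348.90 + brokerage 277.80 + duty 3076.30 + delivery 1763.07 = 9200.10

Seller: EUR 85315.52; buyer: EUR 9200.10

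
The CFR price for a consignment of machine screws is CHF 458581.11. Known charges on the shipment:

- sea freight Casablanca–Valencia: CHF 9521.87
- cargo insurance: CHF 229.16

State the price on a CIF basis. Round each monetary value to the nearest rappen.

CIF price: CHF 458810.27

Not relevant to the conversion: freight — on the seller under both CFR and CIF; already in the CFR price and stays in the CIF price.
From CFR to CIF, the seller additionally bears: insurance.
CIF price = 458581.11 + 229.16 = 458810.27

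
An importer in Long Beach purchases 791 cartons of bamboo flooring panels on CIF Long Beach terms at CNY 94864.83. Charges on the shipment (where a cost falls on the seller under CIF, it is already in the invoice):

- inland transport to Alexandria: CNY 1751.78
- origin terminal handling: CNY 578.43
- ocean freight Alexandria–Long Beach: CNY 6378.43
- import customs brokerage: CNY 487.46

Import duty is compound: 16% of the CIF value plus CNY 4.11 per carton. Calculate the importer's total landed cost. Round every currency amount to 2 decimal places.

Total landed cost: CNY 113781.67

CIF: the seller pays costs through ocean freight and marine insurance to the destination port.
Already in the invoice (seller's account under CIF): inland to port, origin terminal, freight — exclude.
The CIF price already equals the CIF value: 94864.83
Ad valorem component: 94864.83 × 16% = 15178.37
Specific component: 791 × 4.11 = 3251.01
Import duty = 15178.37 + 3251.01 = 18429.38
Buyer bears: brokerage 487.46 + duty 18429.38 = 18916.84
Landed cost = invoice 94864.83 + 18916.84 = 113781.67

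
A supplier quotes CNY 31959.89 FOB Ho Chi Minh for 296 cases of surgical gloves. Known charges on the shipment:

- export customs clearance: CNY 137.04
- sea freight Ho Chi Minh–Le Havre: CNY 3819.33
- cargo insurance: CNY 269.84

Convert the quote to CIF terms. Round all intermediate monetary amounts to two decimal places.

CIF price: CNY 36049.06

Not relevant to the conversion: export clearance — on the seller under both FOB and CIF; already in the FOB price and stays in the CIF price.
From FOB to CIF, the seller additionally bears: freight, insurance.
CIF price = 31959.89 + 3819.33 + 269.84 = 36049.06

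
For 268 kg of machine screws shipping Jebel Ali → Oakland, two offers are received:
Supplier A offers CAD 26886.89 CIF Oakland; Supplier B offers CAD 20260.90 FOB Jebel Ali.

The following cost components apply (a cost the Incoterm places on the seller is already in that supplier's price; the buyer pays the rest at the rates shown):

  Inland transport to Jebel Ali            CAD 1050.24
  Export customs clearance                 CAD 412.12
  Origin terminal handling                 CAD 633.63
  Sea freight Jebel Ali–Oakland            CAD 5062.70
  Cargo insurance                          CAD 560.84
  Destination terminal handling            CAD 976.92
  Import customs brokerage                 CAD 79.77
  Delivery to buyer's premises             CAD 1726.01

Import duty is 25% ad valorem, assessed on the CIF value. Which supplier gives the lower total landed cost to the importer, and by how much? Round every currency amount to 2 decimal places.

Supplier A (CIF):
The CIF price already equals the CIF value: 26886.89
Import duty = 26886.89 × 25% = 6721.72
Buyer bears (A): 976.92 + 79.77 + 1726.01 = 2782.70
Landed cost (A) = invoice 26886.89 + 2782.70 + duty 6721.72 = 36391.31
Supplier B (FOB):
CIF value = FOB price + freight + insurance = 20260.90 + 5062.70 + 560.84 = 25884.44
Import duty = 25884.44 × 25% = 6471.11
Buyer bears (B): 5062.70 + 560.84 + 976.92 + 79.77 + 1726.01 = 8406.24
Landed cost (B) = invoice 20260.90 + 8406.24 + duty 6471.11 = 35138.25
Difference = |36391.31 − 35138.25| = 1253.06

Supplier B is cheaper by CAD 1253.06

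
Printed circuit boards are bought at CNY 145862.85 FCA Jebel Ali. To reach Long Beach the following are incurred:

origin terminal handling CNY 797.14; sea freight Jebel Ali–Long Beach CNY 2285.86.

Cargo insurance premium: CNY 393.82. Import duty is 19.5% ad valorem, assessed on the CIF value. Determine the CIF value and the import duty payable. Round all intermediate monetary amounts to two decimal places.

CIF value: CNY 149339.67; import duty: CNY 29121.24

CIF = FCA price + pre-shipment costs + freight + insurance
CIF = 145862.85 + 797.14 + 2285.86 + 393.82 = 149339.67
Import duty = 149339.67 × 19.5% = 29121.24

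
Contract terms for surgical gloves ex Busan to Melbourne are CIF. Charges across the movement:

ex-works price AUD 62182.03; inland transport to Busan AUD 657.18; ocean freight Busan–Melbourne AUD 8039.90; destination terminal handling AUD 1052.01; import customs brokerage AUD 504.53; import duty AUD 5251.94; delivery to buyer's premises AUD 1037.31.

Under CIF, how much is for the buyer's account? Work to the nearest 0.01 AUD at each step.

Buyer's account: AUD 7845.79

CIF: the seller pays costs through ocean freight and marine insurance to the destination port.
Seller's account: goods 62182.03 + inland to port 657.18 + freight 8039.90 = 70879.11
Buyer's account: destination terminal 1052.01 + brokerage 504.53 + duty 5251.94 + delivery 1037.31 = 7845.79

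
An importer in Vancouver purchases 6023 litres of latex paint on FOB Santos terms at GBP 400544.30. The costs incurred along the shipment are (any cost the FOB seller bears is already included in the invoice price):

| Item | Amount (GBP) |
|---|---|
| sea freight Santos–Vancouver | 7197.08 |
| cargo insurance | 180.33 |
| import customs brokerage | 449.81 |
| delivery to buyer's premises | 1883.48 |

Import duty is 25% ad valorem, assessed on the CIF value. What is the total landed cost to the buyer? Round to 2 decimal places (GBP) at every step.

FOB: the seller bears costs until goods are on board at the origin port; the buyer bears freight, insurance and all costs thereafter.
CIF value = FOB price + freight + insurance = 400544.30 + 7197.08 + 180.33 = 407921.71
Import duty = 407921.71 × 25% = 101980.43
Buyer bears: freight 7197.08 + insurance 180.33 + brokerage 449.81 + delivery 1883.48 + duty 101980.43 = 111691.13
Landed cost = invoice 400544.30 + 111691.13 = 512235.43

Total landed cost: GBP 512235.43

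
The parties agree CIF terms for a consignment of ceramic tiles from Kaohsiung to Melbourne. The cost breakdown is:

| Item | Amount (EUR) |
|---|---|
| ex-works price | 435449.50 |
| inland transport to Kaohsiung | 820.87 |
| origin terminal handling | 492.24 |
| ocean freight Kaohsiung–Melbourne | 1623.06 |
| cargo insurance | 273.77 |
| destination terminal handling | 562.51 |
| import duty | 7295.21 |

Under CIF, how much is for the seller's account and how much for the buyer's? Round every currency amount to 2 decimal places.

CIF: the seller pays costs through ocean freight and marine insurance to the destination port.
Seller's account: goods 435449.50 + inland to port 820.87 + origin terminal 492.24 + freight 1623.06 + insurance 273.77 = 438659.44
Buyer's account: destination terminal 562.51 + duty 7295.21 = 7857.72

Seller: EUR 438659.44; buyer: EUR 7857.72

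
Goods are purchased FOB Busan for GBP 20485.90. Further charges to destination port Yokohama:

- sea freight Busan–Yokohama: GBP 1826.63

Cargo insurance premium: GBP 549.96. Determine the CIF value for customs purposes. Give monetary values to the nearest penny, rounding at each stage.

CIF = FOB price + freight + insurance
CIF = 20485.90 + 1826.63 + 549.96 = 22862.49

CIF value: GBP 22862.49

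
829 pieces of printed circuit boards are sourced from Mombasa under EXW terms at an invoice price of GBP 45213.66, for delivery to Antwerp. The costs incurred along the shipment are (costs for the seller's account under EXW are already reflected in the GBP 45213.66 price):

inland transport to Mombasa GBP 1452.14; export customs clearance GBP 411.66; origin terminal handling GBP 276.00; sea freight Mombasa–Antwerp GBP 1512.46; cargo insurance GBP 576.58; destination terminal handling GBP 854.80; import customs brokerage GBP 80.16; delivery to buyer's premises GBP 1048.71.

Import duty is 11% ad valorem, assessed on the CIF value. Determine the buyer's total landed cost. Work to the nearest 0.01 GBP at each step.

Total landed cost: GBP 56864.85

EXW: the seller makes goods available at their premises; the buyer bears all onward costs.
CIF value = EXW price + inland to port + export clearance + origin terminal + freight + insurance = 45213.66 + 1452.14 + 411.66 + 276.00 + 1512.46 + 576.58 = 49442.50
Import duty = 49442.50 × 11% = 5438.68
Buyer bears: inland to port 1452.14 + export clearance 411.66 + origin terminal 276.00 + freight 1512.46 + insurance 576.58 + destination terminal 854.80 + brokerage 80.16 + delivery 1048.71 + duty 5438.68 = 11651.19
Landed cost = invoice 45213.66 + 11651.19 = 56864.85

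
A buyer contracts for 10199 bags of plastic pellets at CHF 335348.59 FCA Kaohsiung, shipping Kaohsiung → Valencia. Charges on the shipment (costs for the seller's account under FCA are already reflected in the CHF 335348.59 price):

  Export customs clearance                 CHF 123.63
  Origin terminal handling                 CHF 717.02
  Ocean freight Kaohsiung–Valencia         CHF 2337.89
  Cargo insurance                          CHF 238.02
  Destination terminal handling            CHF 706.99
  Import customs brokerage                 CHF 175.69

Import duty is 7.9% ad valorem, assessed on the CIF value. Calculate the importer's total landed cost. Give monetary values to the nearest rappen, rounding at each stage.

FCA: the seller delivers export-cleared goods to the carrier; the buyer bears costs from that point.
Already in the invoice (seller's account under FCA): export clearance — exclude.
CIF value = FCA price + origin terminal + freight + insurance = 335348.59 + 717.02 + 2337.89 + 238.02 = 338641.52
Import duty = 338641.52 × 7.9% = 26752.68
Buyer bears: origin terminal 717.02 + freight 2337.89 + insurance 238.02 + destination terminal 706.99 + brokerage 175.69 + duty 26752.68 = 30928.29
Landed cost = invoice 335348.59 + 30928.29 = 366276.88

Total landed cost: CHF 366276.88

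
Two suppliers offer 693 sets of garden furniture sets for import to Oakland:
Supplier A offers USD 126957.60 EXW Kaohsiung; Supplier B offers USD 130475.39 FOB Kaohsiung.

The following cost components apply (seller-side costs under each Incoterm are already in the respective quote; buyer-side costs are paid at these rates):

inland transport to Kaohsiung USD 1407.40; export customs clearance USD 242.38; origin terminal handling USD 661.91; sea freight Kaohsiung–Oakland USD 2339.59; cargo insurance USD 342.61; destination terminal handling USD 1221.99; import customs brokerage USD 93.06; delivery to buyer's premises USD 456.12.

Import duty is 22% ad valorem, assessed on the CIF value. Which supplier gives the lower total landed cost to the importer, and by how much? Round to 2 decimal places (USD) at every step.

Supplier A is cheaper by USD 1471.44

Supplier A (EXW):
CIF value = EXW price + inland to port + export clearance + origin terminal + freight + insurance = 126957.60 + 1407.40 + 242.38 + 661.91 + 2339.59 + 342.61 = 131951.49
Import duty = 131951.49 × 22% = 29029.33
Buyer bears (A): 1407.40 + 242.38 + 661.91 + 2339.59 + 342.61 + 1221.99 + 93.06 + 456.12 = 6765.06
Landed cost (A) = invoice 126957.60 + 6765.06 + duty 29029.33 = 162751.99
Supplier B (FOB):
CIF value = FOB price + freight + insurance = 130475.39 + 2339.59 + 342.61 = 133157.59
Import duty = 133157.59 × 22% = 29294.67
Buyer bears (B): 2339.59 + 342.61 + 1221.99 + 93.06 + 456.12 = 4453.37
Landed cost (B) = invoice 130475.39 + 4453.37 + duty 29294.67 = 164223.43
Difference = |162751.99 − 164223.43| = 1471.44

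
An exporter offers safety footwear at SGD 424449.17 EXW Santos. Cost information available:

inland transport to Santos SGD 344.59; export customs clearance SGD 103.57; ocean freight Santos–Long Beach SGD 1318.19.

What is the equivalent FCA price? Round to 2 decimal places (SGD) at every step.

Not relevant to the conversion: freight — on the buyer under both terms; not part of either seller's price.
From EXW to FCA, the seller additionally bears: inland to port, export clearance.
FCA price = 424449.17 + 344.59 + 103.57 = 424897.33

FCA price: SGD 424897.33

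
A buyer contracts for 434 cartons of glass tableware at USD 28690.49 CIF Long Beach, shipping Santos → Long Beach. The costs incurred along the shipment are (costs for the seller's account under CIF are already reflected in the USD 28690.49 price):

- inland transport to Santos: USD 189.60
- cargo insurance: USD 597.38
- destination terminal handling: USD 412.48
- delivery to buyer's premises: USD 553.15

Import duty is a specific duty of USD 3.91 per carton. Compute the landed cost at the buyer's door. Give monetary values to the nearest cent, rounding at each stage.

Total landed cost: USD 31353.06

CIF: the seller pays costs through ocean freight and marine insurance to the destination port.
Already in the invoice (seller's account under CIF): inland to port, insurance — exclude.
The CIF price already equals the CIF value: 28690.49
Import duty = 434 × 3.91 = 1696.94
Buyer bears: destination terminal 412.48 + delivery 553.15 + duty 1696.94 = 2662.57
Landed cost = invoice 28690.49 + 2662.57 = 31353.06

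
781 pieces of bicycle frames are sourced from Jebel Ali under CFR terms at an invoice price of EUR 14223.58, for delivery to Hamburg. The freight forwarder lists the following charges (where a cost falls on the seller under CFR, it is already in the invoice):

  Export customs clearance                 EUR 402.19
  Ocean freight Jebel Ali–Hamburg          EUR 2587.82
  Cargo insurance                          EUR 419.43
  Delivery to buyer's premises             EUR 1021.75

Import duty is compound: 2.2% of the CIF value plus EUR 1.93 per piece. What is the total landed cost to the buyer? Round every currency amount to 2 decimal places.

Total landed cost: EUR 17494.24

CFR: the seller pays costs through ocean freight to the destination port, but not insurance.
Already in the invoice (seller's account under CFR): export clearance, freight — exclude.
CIF value = CFR price + insurance = 14223.58 + 419.43 = 14643.01
Ad valorem component: 14643.01 × 2.2% = 322.15
Specific component: 781 × 1.93 = 1507.33
Import duty = 322.15 + 1507.33 = 1829.48
Buyer bears: insurance 419.43 + delivery 1021.75 + duty 1829.48 = 3270.66
Landed cost = invoice 14223.58 + 3270.66 = 17494.24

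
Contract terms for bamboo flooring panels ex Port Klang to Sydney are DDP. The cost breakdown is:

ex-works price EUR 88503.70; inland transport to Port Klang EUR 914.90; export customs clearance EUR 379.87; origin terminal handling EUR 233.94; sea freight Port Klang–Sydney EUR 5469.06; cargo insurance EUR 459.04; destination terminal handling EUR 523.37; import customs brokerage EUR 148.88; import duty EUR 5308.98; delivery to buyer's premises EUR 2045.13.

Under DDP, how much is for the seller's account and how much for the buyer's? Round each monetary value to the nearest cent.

Seller: EUR 103986.87; buyer: EUR 0.00

DDP: the seller bears all costs including import duty.
Seller's account: goods 88503.70 + inland to port 914.90 + export clearance 379.87 + origin terminal 233.94 + freight 5469.06 + insurance 459.04 + destination terminal 523.37 + brokerage 148.88 + duty 5308.98 + delivery 2045.13 = 103986.87
Buyer's account: 0.00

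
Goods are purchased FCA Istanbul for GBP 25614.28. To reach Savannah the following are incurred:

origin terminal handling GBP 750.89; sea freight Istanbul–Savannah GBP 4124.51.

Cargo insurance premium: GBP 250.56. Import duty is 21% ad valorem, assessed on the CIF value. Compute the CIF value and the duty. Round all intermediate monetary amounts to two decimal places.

CIF = FCA price + pre-shipment costs + freight + insurance
CIF = 25614.28 + 750.89 + 4124.51 + 250.56 = 30740.24
Import duty = 30740.24 × 21% = 6455.45

CIF value: GBP 30740.24; import duty: GBP 6455.45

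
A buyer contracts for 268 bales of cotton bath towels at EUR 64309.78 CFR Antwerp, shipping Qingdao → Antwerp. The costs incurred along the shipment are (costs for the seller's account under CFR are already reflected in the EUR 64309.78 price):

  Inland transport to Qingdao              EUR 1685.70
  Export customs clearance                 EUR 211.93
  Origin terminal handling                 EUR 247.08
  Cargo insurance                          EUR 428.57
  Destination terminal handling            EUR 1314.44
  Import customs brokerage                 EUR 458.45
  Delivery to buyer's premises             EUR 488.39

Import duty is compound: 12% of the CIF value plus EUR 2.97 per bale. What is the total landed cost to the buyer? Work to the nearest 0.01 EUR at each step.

Total landed cost: EUR 75564.19

CFR: the seller pays costs through ocean freight to the destination port, but not insurance.
Already in the invoice (seller's account under CFR): inland to port, export clearance, origin terminal — exclude.
CIF value = CFR price + insurance = 64309.78 + 428.57 = 64738.35
Ad valorem component: 64738.35 × 12% = 7768.60
Specific component: 268 × 2.97 = 795.96
Import duty = 7768.60 + 795.96 = 8564.56
Buyer bears: insurance 428.57 + destination terminal 1314.44 + brokerage 458.45 + delivery 488.39 + duty 8564.56 = 11254.41
Landed cost = invoice 64309.78 + 11254.41 = 75564.19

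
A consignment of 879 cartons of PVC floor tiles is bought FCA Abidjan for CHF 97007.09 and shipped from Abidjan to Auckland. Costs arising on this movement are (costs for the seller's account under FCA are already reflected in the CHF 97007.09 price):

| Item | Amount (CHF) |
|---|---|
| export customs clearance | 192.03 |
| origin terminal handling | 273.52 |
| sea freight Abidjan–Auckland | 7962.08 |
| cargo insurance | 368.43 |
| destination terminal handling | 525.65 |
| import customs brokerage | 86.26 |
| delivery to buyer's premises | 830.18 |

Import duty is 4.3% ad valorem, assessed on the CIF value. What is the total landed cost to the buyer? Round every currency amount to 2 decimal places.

Total landed cost: CHF 111594.49

FCA: the seller delivers export-cleared goods to the carrier; the buyer bears costs from that point.
Already in the invoice (seller's account under FCA): export clearance — exclude.
CIF value = FCA price + origin terminal + freight + insurance = 97007.09 + 273.52 + 7962.08 + 368.43 = 105611.12
Import duty = 105611.12 × 4.3% = 4541.28
Buyer bears: origin terminal 273.52 + freight 7962.08 + insurance 368.43 + destination terminal 525.65 + brokerage 86.26 + delivery 830.18 + duty 4541.28 = 14587.40
Landed cost = invoice 97007.09 + 14587.40 = 111594.49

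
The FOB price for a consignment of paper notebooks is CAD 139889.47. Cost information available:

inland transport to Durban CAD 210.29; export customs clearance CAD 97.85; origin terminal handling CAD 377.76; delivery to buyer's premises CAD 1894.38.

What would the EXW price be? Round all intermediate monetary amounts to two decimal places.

Not relevant to the conversion: delivery — on the buyer under both terms; not part of either seller's price.
From FOB to EXW, the seller no longer bears: inland to port, export clearance, origin terminal.
EXW price = 139889.47 − 210.29 − 97.85 − 377.76 = 139203.57

EXW price: CAD 139203.57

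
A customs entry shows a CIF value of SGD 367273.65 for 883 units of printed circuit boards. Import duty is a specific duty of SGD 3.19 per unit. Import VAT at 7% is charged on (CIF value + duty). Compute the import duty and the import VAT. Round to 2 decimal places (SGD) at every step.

Import duty = 883 × 3.19 = 2816.77
VAT base = CIF + duty = 367273.65 + 2816.77 = 370090.42
Import VAT = 370090.42 × 7% = 25906.33

Import duty: SGD 2816.77; import VAT: SGD 25906.33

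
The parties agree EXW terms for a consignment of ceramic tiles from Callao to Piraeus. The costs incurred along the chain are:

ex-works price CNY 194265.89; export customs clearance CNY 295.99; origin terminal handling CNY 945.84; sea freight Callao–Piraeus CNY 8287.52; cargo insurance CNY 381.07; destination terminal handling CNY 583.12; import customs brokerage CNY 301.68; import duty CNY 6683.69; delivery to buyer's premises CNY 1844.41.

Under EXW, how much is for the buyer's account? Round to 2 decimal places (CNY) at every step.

EXW: the seller makes goods available at their premises; the buyer bears all onward costs.
Seller's account: goods 194265.89 = 194265.89
Buyer's account: export clearance 295.99 + origin terminal 945.84 + freight 8287.52 + insurance 381.07 + destination terminal 583.12 + brokerage 301.68 + duty 6683.69 + delivery 1844.41 = 19323.32

Buyer's account: CNY 19323.32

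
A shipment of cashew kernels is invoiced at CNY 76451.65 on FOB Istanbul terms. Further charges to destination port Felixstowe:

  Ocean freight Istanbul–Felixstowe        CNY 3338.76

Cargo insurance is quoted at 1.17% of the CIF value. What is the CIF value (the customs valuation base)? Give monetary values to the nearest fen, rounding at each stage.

CIF value: CNY 80735.01

Let C be the CIF value. C = FOB price + freight + 1.17% × C
C − 1.17% × C = 76451.65 + 3338.76
0.9883 × C = 79790.41
C = 79790.41 / 0.9883 = 80735.01
Insurance premium = 1.17% × 80735.01 = 944.60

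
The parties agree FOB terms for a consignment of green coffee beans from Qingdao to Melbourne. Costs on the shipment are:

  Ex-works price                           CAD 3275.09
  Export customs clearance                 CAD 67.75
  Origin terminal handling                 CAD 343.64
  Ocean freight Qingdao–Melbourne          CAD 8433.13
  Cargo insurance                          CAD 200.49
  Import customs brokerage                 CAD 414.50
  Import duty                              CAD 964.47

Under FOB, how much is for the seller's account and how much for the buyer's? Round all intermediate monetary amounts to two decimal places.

Seller: CAD 3686.48; buyer: CAD 10012.59

FOB: the seller bears costs until goods are on board at the origin port; the buyer bears freight, insurance and all costs thereafter.
Seller's account: goods 3275.09 + export clearance 67.75 + origin terminal 343.64 = 3686.48
Buyer's account: freight 8433.13 + insurance 200.49 + brokerage 414.50 + duty 964.47 = 10012.59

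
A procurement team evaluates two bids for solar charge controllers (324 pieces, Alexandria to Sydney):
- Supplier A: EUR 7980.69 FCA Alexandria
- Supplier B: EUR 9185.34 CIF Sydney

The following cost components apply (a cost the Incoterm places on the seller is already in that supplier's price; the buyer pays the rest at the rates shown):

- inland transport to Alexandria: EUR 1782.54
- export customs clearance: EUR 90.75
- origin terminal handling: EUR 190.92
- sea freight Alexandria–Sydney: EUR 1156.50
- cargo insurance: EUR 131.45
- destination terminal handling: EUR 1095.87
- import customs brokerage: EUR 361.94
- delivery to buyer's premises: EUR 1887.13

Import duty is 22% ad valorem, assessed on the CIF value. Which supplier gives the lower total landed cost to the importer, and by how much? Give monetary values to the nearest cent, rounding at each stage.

Supplier B is cheaper by EUR 334.55

Supplier A (FCA):
CIF value = FCA price + origin terminal + freight + insurance = 7980.69 + 190.92 + 1156.50 + 131.45 = 9459.56
Import duty = 9459.56 × 22% = 2081.10
Buyer bears (A): 190.92 + 1156.50 + 131.45 + 1095.87 + 361.94 + 1887.13 = 4823.81
Landed cost (A) = invoice 7980.69 + 4823.81 + duty 2081.10 = 14885.60
Supplier B (CIF):
The CIF price already equals the CIF value: 9185.34
Import duty = 9185.34 × 22% = 2020.77
Buyer bears (B): 1095.87 + 361.94 + 1887.13 = 3344.94
Landed cost (B) = invoice 9185.34 + 3344.94 + duty 2020.77 = 14551.05
Difference = |14885.60 − 14551.05| = 334.55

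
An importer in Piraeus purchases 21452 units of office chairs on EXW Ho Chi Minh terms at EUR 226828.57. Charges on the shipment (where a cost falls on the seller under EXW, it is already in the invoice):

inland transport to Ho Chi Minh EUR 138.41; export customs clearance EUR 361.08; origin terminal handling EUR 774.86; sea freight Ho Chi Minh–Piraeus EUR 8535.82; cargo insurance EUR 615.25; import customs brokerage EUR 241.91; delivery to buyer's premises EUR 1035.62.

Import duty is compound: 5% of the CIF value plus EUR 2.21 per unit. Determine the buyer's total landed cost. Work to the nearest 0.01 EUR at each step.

Total landed cost: EUR 297803.14

EXW: the seller makes goods available at their premises; the buyer bears all onward costs.
CIF value = EXW price + inland to port + export clearance + origin terminal + freight + insurance = 226828.57 + 138.41 + 361.08 + 774.86 + 8535.82 + 615.25 = 237253.99
Ad valorem component: 237253.99 × 5% = 11862.70
Specific component: 21452 × 2.21 = 47408.92
Import duty = 11862.70 + 47408.92 = 59271.62
Buyer bears: inland to port 138.41 + export clearance 361.08 + origin terminal 774.86 + freight 8535.82 + insurance 615.25 + brokerage 241.91 + delivery 1035.62 + duty 59271.62 = 70974.57
Landed cost = invoice 226828.57 + 70974.57 = 297803.14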